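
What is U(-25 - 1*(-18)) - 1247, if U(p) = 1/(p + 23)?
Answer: -19951/16 ≈ -1246.9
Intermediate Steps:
U(p) = 1/(23 + p)
U(-25 - 1*(-18)) - 1247 = 1/(23 + (-25 - 1*(-18))) - 1247 = 1/(23 + (-25 + 18)) - 1247 = 1/(23 - 7) - 1247 = 1/16 - 1247 = -19951/16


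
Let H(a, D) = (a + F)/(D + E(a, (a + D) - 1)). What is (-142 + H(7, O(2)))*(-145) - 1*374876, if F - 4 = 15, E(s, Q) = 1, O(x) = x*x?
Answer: -355040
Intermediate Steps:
O(x) = x**2
F = 19 (F = 4 + 15 = 19)
H(a, D) = (19 + a)/(1 + D) (H(a, D) = (a + 19)/(D + 1) = (19 + a)/(1 + D))
(-142 + H(7, O(2)))*(-145) - 1*374876 = (-142 + (19 + 7)/(1 + 2**2))*(-145) - 1*374876 = (-142 + 26/(1 + 4))*(-145) - 374876 = (-142 + 26/5)*(-145) - 374876 = -684/5*(-145) - 374876 = 19836 - 374876 = -355040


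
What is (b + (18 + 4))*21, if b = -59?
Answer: -777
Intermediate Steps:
(b + (18 + 4))*21 = (-59 + (18 + 4))*21 = (-59 + 22)*21 = -37*21 = -777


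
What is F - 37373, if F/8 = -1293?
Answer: -47717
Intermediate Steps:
F = -10344 (F = 8*(-1293) = -10344)
F - 37373 = -10344 - 37373 = -47717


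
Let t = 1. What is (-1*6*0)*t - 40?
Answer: -40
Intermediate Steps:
(-1*6*0)*t - 40 = (-1*6*0)*1 - 40 = -6*0*1 - 40 = 0*1 - 40 = 0 - 40 = -40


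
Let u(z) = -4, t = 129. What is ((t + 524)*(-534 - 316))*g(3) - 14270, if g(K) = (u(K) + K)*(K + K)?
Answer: 3316030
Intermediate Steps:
g(K) = 2*K*(-4 + K) (g(K) = (-4 + K)*(K + K) = (-4 + K)*(2*K) = 2*K*(-4 + K))
((t + 524)*(-534 - 316))*g(3) - 14270 = ((129 + 524)*(-534 - 316))*(2*3*(-4 + 3)) - 14270 = (653*(-850))*(2*3*(-1)) - 14270 = -555050*(-6) - 14270 = 3330300 - 14270 = 3316030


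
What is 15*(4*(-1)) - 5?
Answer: -65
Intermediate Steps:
15*(4*(-1)) - 5 = 15*(-4) - 5 = -60 - 5 = -65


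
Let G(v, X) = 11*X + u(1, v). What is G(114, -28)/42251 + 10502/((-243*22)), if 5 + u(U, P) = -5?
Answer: -20246365/10266993 ≈ -1.9720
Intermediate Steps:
u(U, P) = -10 (u(U, P) = -5 - 5 = -10)
G(v, X) = -10 + 11*X (G(v, X) = 11*X - 10 = -10 + 11*X)
G(114, -28)/42251 + 10502/((-243*22)) = (-10 + 11*(-28))/42251 + 10502/((-243*22)) = (-10 - 308)*(1/42251) + 10502/(-5346) = -318*1/42251 + 10502*(-1/5346) = -318/42251 - 5251/2673 = -20246365/10266993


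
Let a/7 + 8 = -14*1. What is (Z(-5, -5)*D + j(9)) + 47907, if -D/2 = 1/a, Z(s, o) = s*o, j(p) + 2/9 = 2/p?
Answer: 3688864/77 ≈ 47907.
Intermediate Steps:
j(p) = -2/9 + 2/p
a = -154 (a = -56 + 7*(-14*1) = -56 + 7*(-14) = -56 - 98 = -154)
Z(s, o) = o*s
D = 1/77 (D = -2/(-154) = -2*(-1/154) = 1/77 ≈ 0.012987)
(Z(-5, -5)*D + j(9)) + 47907 = (-5*(-5)*(1/77) + (-2/9 + 2/9)) + 47907 = (25*(1/77) + (-2/9 + 2*(⅑))) + 47907 = (25/77 + (-2/9 + 2/9)) + 47907 = (25/77 + 0) + 47907 = 25/77 + 47907 = 3688864/77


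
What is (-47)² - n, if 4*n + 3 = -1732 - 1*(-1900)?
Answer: 8671/4 ≈ 2167.8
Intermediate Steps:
n = 165/4 (n = -¾ + (-1732 - 1*(-1900))/4 = -¾ + (-1732 + 1900)/4 = -¾ + (¼)*168 = -¾ + 42 = 165/4 ≈ 41.250)
(-47)² - n = (-47)² - 1*165/4 = 2209 - 165/4 = 8671/4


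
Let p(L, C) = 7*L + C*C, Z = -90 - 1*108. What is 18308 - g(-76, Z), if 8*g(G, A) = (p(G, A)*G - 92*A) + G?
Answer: 766849/2 ≈ 3.8342e+5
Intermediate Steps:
Z = -198 (Z = -90 - 108 = -198)
p(L, C) = C² + 7*L (p(L, C) = 7*L + C² = C² + 7*L)
g(G, A) = -23*A/2 + G/8 + G*(A² + 7*G)/8 (g(G, A) = (((A² + 7*G)*G - 92*A) + G)/8 = ((G*(A² + 7*G) - 92*A) + G)/8 = ((-92*A + G*(A² + 7*G)) + G)/8 = (G - 92*A + G*(A² + 7*G))/8 = -23*A/2 + G/8 + G*(A² + 7*G)/8)
18308 - g(-76, Z) = 18308 - (-23/2*(-198) + (⅛)*(-76) + (⅛)*(-76)*((-198)² + 7*(-76))) = 18308 - (2277 - 19/2 + (⅛)*(-76)*(39204 - 532)) = 18308 - (2277 - 19/2 + (⅛)*(-76)*38672) = 18308 - (2277 - 19/2 - 367384) = 18308 - 1*(-730233/2) = 18308 + 730233/2 = 766849/2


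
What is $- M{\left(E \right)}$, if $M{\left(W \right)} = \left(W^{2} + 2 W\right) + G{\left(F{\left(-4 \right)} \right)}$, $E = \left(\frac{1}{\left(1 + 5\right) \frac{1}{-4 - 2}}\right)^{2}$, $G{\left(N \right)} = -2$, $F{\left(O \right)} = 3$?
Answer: $-1$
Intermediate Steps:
$E = 1$ ($E = \left(\frac{1}{6 \frac{1}{-6}}\right)^{2} = \left(\frac{1}{6 \left(- \frac{1}{6}\right)}\right)^{2} = \left(\frac{1}{-1}\right)^{2} = \left(-1\right)^{2} = 1$)
$M{\left(W \right)} = -2 + W^{2} + 2 W$ ($M{\left(W \right)} = \left(W^{2} + 2 W\right) - 2 = -2 + W^{2} + 2 W$)
$- M{\left(E \right)} = - (-2 + 1^{2} + 2 \cdot 1) = - (-2 + 1 + 2) = \left(-1\right) 1 = -1$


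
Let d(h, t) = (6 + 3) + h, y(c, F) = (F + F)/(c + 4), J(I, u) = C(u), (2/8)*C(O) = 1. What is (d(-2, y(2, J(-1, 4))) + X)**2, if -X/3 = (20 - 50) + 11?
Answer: 4096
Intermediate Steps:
C(O) = 4 (C(O) = 4*1 = 4)
J(I, u) = 4
y(c, F) = 2*F/(4 + c) (y(c, F) = (2*F)/(4 + c) = 2*F/(4 + c))
X = 57 (X = -3*((20 - 50) + 11) = -3*(-30 + 11) = -3*(-19) = 57)
d(h, t) = 9 + h
(d(-2, y(2, J(-1, 4))) + X)**2 = ((9 - 2) + 57)**2 = (7 + 57)**2 = 64**2 = 4096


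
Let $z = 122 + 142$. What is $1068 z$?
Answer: $281952$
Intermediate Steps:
$z = 264$
$1068 z = 1068 \cdot 264 = 281952$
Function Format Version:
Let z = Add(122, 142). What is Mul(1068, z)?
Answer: 281952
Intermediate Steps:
z = 264
Mul(1068, z) = Mul(1068, 264) = 281952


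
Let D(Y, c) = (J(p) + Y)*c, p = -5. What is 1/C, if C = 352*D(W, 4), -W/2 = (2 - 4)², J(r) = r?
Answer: -1/18304 ≈ -5.4633e-5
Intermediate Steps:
W = -8 (W = -2*(2 - 4)² = -2*(-2)² = -2*4 = -8)
D(Y, c) = c*(-5 + Y) (D(Y, c) = (-5 + Y)*c = c*(-5 + Y))
C = -18304 (C = 352*(4*(-5 - 8)) = 352*(4*(-13)) = 352*(-52) = -18304)
1/C = 1/(-18304) = -1/18304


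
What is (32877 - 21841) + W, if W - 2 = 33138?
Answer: 44176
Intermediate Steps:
W = 33140 (W = 2 + 33138 = 33140)
(32877 - 21841) + W = (32877 - 21841) + 33140 = 11036 + 33140 = 44176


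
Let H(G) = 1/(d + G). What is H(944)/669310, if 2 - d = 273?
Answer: 1/450445630 ≈ 2.2200e-9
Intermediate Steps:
d = -271 (d = 2 - 1*273 = 2 - 273 = -271)
H(G) = 1/(-271 + G)
H(944)/669310 = 1/((-271 + 944)*669310) = (1/669310)/673 = (1/673)*(1/669310) = 1/450445630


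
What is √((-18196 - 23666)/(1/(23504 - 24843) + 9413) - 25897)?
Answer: 10*I*√10286822409795949/6302003 ≈ 160.94*I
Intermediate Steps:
√((-18196 - 23666)/(1/(23504 - 24843) + 9413) - 25897) = √(-41862/(1/(-1339) + 9413) - 25897) = √(-41862/(-1/1339 + 9413) - 25897) = √(-41862/12604006/1339 - 25897) = √(-41862*1339/12604006 - 25897) = √(-28026609/6302003 - 25897) = √(-163230998300/6302003) = 10*I*√10286822409795949/6302003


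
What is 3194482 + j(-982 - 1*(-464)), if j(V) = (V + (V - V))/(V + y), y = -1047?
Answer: 4999364848/1565 ≈ 3.1945e+6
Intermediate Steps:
j(V) = V/(-1047 + V) (j(V) = (V + (V - V))/(V - 1047) = (V + 0)/(-1047 + V) = V/(-1047 + V))
3194482 + j(-982 - 1*(-464)) = 3194482 + (-982 - 1*(-464))/(-1047 + (-982 - 1*(-464))) = 3194482 + (-982 + 464)/(-1047 + (-982 + 464)) = 3194482 - 518/(-1047 - 518) = 3194482 - 518/(-1565) = 3194482 - 518*(-1/1565) = 3194482 + 518/1565 = 4999364848/1565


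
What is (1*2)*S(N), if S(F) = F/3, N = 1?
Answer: ⅔ ≈ 0.66667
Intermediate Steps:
S(F) = F/3 (S(F) = F*(⅓) = F/3)
(1*2)*S(N) = (1*2)*((⅓)*1) = 2*(⅓) = ⅔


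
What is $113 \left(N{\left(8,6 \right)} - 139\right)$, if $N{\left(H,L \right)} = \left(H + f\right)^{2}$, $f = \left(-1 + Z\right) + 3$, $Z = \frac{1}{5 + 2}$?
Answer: $- \frac{200010}{49} \approx -4081.8$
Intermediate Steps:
$Z = \frac{1}{7} \approx 0.14286$
$f = \frac{15}{7}$ ($f = \left(-1 + \frac{1}{7}\right) + 3 = - \frac{6}{7} + 3 = \frac{15}{7} \approx 2.1429$)
$N{\left(H,L \right)} = \left(\frac{15}{7} + H\right)^{2}$ ($N{\left(H,L \right)} = \left(H + \frac{15}{7}\right)^{2} = \left(\frac{15}{7} + H\right)^{2}$)
$113 \left(N{\left(8,6 \right)} - 139\right) = 113 \left(\frac{\left(15 + 7 \cdot 8\right)^{2}}{49} - 139\right) = 113 \left(\frac{\left(15 + 56\right)^{2}}{49} - 139\right) = 113 \left(\frac{71^{2}}{49} - 139\right) = 113 \left(\frac{1}{49} \cdot 5041 - 139\right) = 113 \left(\frac{5041}{49} - 139\right) = 113 \left(- \frac{1770}{49}\right) = - \frac{200010}{49}$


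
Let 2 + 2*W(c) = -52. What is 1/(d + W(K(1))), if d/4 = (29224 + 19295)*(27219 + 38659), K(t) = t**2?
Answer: 1/12785338701 ≈ 7.8215e-11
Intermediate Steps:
W(c) = -27 (W(c) = -1 + (1/2)*(-52) = -1 - 26 = -27)
d = 12785338728 (d = 4*((29224 + 19295)*(27219 + 38659)) = 4*(48519*65878) = 4*3196334682 = 12785338728)
1/(d + W(K(1))) = 1/(12785338728 - 27) = 1/12785338701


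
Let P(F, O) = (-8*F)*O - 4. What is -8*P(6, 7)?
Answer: 2720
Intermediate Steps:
P(F, O) = -4 - 8*F*O (P(F, O) = -8*F*O - 4 = -4 - 8*F*O)
-8*P(6, 7) = -8*(-4 - 8*6*7) = -8*(-4 - 336) = -8*(-340) = 2720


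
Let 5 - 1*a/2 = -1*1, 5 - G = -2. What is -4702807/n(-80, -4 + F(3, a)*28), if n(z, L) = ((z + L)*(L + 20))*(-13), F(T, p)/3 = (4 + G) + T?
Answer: 4702807/16921632 ≈ 0.27792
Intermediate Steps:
G = 7 (G = 5 - 1*(-2) = 5 + 2 = 7)
a = 12 (a = 10 - (-2) = 10 - 2*(-1) = 10 + 2 = 12)
F(T, p) = 33 + 3*T (F(T, p) = 3*((4 + 7) + T) = 3*(11 + T) = 33 + 3*T)
n(z, L) = -13*(20 + L)*(L + z) (n(z, L) = ((L + z)*(20 + L))*(-13) = ((20 + L)*(L + z))*(-13) = -13*(20 + L)*(L + z))
-4702807/n(-80, -4 + F(3, a)*28) = -4702807/(-260*(-4 + (33 + 3*3)*28) - 260*(-80) - 13*(-4 + (33 + 3*3)*28)**2 - 13*(-4 + (33 + 3*3)*28)*(-80)) = -4702807/(-260*(-4 + (33 + 9)*28) + 20800 - 13*(-4 + (33 + 9)*28)**2 - 13*(-4 + (33 + 9)*28)*(-80)) = -4702807/(-260*(-4 + 42*28) + 20800 - 13*(-4 + 42*28)**2 - 13*(-4 + 42*28)*(-80)) = -4702807/(-260*(-4 + 1176) + 20800 - 13*(-4 + 1176)**2 - 13*(-4 + 1176)*(-80)) = -4702807/(-260*1172 + 20800 - 13*1172**2 - 13*1172*(-80)) = -4702807/(-304720 + 20800 - 13*1373584 + 1218880) = -4702807/(-304720 + 20800 - 17856592 + 1218880) = -4702807/(-16921632) = -4702807*(-1/16921632) = 4702807/16921632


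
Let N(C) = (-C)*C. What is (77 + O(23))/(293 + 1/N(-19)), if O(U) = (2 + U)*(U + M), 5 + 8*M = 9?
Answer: 479769/211544 ≈ 2.2679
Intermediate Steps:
M = ½ (M = -5/8 + (⅛)*9 = -5/8 + 9/8 = ½ ≈ 0.50000)
N(C) = -C²
O(U) = (½ + U)*(2 + U) (O(U) = (2 + U)*(U + ½) = (2 + U)*(½ + U) = (½ + U)*(2 + U))
(77 + O(23))/(293 + 1/N(-19)) = (77 + (1 + 23² + (5/2)*23))/(293 + 1/(-1*(-19)²)) = (77 + (1 + 529 + 115/2))/(293 + 1/(-1*361)) = (77 + 1175/2)/(293 + 1/(-361)) = 1329/(2*(293 - 1/361)) = 1329/(2*(105772/361)) = (1329/2)*(361/105772) = 479769/211544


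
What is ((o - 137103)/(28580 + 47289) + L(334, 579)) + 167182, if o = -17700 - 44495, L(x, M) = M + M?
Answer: 12771588162/75869 ≈ 1.6834e+5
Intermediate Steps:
L(x, M) = 2*M
o = -62195
((o - 137103)/(28580 + 47289) + L(334, 579)) + 167182 = ((-62195 - 137103)/(28580 + 47289) + 2*579) + 167182 = (-199298/75869 + 1158) + 167182 = 87657004/75869 + 167182 = 12771588162/75869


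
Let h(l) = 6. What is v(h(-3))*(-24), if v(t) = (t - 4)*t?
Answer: -288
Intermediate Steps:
v(t) = t*(-4 + t) (v(t) = (-4 + t)*t = t*(-4 + t))
v(h(-3))*(-24) = (6*(-4 + 6))*(-24) = (6*2)*(-24) = 12*(-24) = -288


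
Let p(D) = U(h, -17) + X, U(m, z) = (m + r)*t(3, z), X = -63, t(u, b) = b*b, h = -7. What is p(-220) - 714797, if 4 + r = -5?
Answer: -719484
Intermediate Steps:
t(u, b) = b**2
r = -9 (r = -4 - 5 = -9)
U(m, z) = z**2*(-9 + m) (U(m, z) = (m - 9)*z**2 = (-9 + m)*z**2 = z**2*(-9 + m))
p(D) = -4687 (p(D) = (-17)**2*(-9 - 7) - 63 = 289*(-16) - 63 = -4624 - 63 = -4687)
p(-220) - 714797 = -4687 - 714797 = -719484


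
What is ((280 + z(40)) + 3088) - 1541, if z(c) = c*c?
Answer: 3427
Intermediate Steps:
z(c) = c**2
((280 + z(40)) + 3088) - 1541 = ((280 + 40**2) + 3088) - 1541 = ((280 + 1600) + 3088) - 1541 = (1880 + 3088) - 1541 = 4968 - 1541 = 3427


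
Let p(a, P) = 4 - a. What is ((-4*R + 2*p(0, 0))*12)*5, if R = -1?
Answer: 720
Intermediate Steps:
((-4*R + 2*p(0, 0))*12)*5 = ((-4*(-1) + 2*(4 - 1*0))*12)*5 = ((4 + 2*(4 + 0))*12)*5 = ((4 + 2*4)*12)*5 = ((4 + 8)*12)*5 = (12*12)*5 = 144*5 = 720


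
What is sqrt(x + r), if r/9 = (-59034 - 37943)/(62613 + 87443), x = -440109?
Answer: 3*I*sqrt(275277185533562)/75028 ≈ 663.41*I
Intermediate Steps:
r = -872793/150056 (r = 9*((-59034 - 37943)/(62613 + 87443)) = 9*(-96977/150056) = -872793/150056 ≈ -5.8165)
sqrt(x + r) = sqrt(-440109 - 872793/150056) = sqrt(-66041868897/150056) = 3*I*sqrt(275277185533562)/75028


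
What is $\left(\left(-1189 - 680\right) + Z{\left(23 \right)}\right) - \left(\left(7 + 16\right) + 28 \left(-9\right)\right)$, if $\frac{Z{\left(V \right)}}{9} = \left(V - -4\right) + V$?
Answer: $-1190$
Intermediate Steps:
$Z{\left(V \right)} = 36 + 18 V$ ($Z{\left(V \right)} = 9 \left(\left(V - -4\right) + V\right) = 9 \left(\left(V + 4\right) + V\right) = 9 \left(\left(4 + V\right) + V\right) = 9 \left(4 + 2 V\right) = 36 + 18 V$)
$\left(\left(-1189 - 680\right) + Z{\left(23 \right)}\right) - \left(\left(7 + 16\right) + 28 \left(-9\right)\right) = \left(\left(-1189 - 680\right) + \left(36 + 18 \cdot 23\right)\right) - \left(\left(7 + 16\right) + 28 \left(-9\right)\right) = \left(-1869 + \left(36 + 414\right)\right) - \left(23 - 252\right) = \left(-1869 + 450\right) - -229 = -1419 + 229 = -1190$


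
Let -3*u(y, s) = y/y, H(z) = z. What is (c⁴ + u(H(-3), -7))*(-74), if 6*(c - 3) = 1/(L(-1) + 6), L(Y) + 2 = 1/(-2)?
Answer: -1236716786/194481 ≈ -6359.1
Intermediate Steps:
L(Y) = -5/2 (L(Y) = -2 + 1/(-2) = -2 - ½ = -5/2)
c = 64/21 (c = 3 + 1/(6*(-5/2 + 6)) = 3 + 1/(6*(7/2)) = 3 + (⅙)*(2/7) = 3 + 1/21 = 64/21 ≈ 3.0476)
u(y, s) = -⅓ (u(y, s) = -y/(3*y) = -⅓*1 = -⅓)
(c⁴ + u(H(-3), -7))*(-74) = ((64/21)⁴ - ⅓)*(-74) = (16777216/194481 - ⅓)*(-74) = (16712389/194481)*(-74) = -1236716786/194481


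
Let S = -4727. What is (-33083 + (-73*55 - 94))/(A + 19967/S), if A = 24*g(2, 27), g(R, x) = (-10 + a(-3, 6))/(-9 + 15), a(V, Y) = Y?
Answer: 175806584/95599 ≈ 1839.0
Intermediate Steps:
g(R, x) = -⅔ (g(R, x) = (-10 + 6)/(-9 + 15) = -4/6 = -4*⅙ = -⅔)
A = -16 (A = 24*(-⅔) = -16)
(-33083 + (-73*55 - 94))/(A + 19967/S) = (-33083 + (-73*55 - 94))/(-16 + 19967/(-4727)) = (-33083 + (-4015 - 94))/(-16 + 19967*(-1/4727)) = (-33083 - 4109)/(-16 - 19967/4727) = -37192/(-95599/4727) = -37192*(-4727/95599) = 175806584/95599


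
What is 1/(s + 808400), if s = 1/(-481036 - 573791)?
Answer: 1054827/852722146799 ≈ 1.2370e-6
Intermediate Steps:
s = -1/1054827 (s = 1/(-1054827) = -1/1054827 ≈ -9.4802e-7)
1/(s + 808400) = 1/(-1/1054827 + 808400) = 1/(852722146799/1054827) = 1054827/852722146799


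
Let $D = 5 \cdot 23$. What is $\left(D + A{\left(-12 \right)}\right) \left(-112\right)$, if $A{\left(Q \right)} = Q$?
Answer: $-11536$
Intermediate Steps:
$D = 115$
$\left(D + A{\left(-12 \right)}\right) \left(-112\right) = \left(115 - 12\right) \left(-112\right) = 103 \left(-112\right) = -11536$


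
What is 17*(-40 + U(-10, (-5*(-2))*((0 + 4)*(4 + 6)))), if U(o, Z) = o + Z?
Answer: 5950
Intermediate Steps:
U(o, Z) = Z + o
17*(-40 + U(-10, (-5*(-2))*((0 + 4)*(4 + 6)))) = 17*(-40 + ((-5*(-2))*((0 + 4)*(4 + 6)) - 10)) = 17*(-40 + (10*(4*10) - 10)) = 17*(-40 + (10*40 - 10)) = 17*(-40 + (400 - 10)) = 17*(-40 + 390) = 17*350 = 5950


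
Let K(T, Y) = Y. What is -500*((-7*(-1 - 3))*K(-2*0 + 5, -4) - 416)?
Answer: 264000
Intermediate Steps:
-500*((-7*(-1 - 3))*K(-2*0 + 5, -4) - 416) = -500*(-7*(-1 - 3)*(-4) - 416) = -500*(-7*(-4)*(-4) - 416) = -500*(28*(-4) - 416) = -500*(-112 - 416) = -500*(-528) = 264000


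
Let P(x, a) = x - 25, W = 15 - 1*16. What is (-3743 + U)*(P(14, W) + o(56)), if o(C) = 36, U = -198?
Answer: -98525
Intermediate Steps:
W = -1 (W = 15 - 16 = -1)
P(x, a) = -25 + x
(-3743 + U)*(P(14, W) + o(56)) = (-3743 - 198)*((-25 + 14) + 36) = -3941*(-11 + 36) = -3941*25 = -98525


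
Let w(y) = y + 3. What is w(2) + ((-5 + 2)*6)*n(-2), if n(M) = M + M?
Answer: 77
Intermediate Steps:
w(y) = 3 + y
n(M) = 2*M
w(2) + ((-5 + 2)*6)*n(-2) = (3 + 2) + ((-5 + 2)*6)*(2*(-2)) = 5 - 3*6*(-4) = 5 - 18*(-4) = 5 + 72 = 77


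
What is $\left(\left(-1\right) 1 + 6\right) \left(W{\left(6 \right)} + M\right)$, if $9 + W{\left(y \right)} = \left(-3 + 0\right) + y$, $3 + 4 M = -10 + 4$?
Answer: $- \frac{165}{4} \approx -41.25$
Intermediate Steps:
$M = - \frac{9}{4}$ ($M = - \frac{3}{4} + \frac{-10 + 4}{4} = - \frac{3}{4} + \frac{1}{4} \left(-6\right) = - \frac{3}{4} - \frac{3}{2} = - \frac{9}{4} \approx -2.25$)
$W{\left(y \right)} = -12 + y$ ($W{\left(y \right)} = -9 + \left(\left(-3 + 0\right) + y\right) = -9 + \left(-3 + y\right) = -12 + y$)
$\left(\left(-1\right) 1 + 6\right) \left(W{\left(6 \right)} + M\right) = \left(\left(-1\right) 1 + 6\right) \left(\left(-12 + 6\right) - \frac{9}{4}\right) = \left(-1 + 6\right) \left(-6 - \frac{9}{4}\right) = 5 \left(- \frac{33}{4}\right) = - \frac{165}{4}$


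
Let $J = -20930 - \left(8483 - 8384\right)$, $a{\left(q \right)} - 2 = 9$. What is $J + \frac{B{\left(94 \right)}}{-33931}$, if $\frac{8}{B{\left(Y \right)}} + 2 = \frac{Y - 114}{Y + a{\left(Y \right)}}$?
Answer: $- \frac{16411304893}{780413} \approx -21029.0$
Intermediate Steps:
$a{\left(q \right)} = 11$ ($a{\left(q \right)} = 2 + 9 = 11$)
$J = -21029$ ($J = -20930 - 99 = -21029$)
$B{\left(Y \right)} = \frac{8}{-2 + \frac{-114 + Y}{11 + Y}}$ ($B{\left(Y \right)} = \frac{8}{-2 + \frac{Y - 114}{Y + 11}} = \frac{8}{-2 + \frac{-114 + Y}{11 + Y}}$)
$J + \frac{B{\left(94 \right)}}{-33931} = -21029 + \frac{8 \frac{1}{136 + 94} \left(-11 - 94\right)}{-33931} = -21029 + \frac{8 \left(-11 - 94\right)}{230} \left(- \frac{1}{33931}\right) = -21029 + 8 \cdot \frac{1}{230} \left(-105\right) \left(- \frac{1}{33931}\right) = -21029 - - \frac{84}{780413} = -21029 + \frac{84}{780413} = - \frac{16411304893}{780413}$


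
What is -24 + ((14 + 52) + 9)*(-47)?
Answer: -3549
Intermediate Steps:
-24 + ((14 + 52) + 9)*(-47) = -24 + (66 + 9)*(-47) = -24 + 75*(-47) = -24 - 3525 = -3549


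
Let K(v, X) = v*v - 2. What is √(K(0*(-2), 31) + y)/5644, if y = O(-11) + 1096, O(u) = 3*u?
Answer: √1061/5644 ≈ 0.0057713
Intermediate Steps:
K(v, X) = -2 + v² (K(v, X) = v² - 2 = -2 + v²)
y = 1063 (y = 3*(-11) + 1096 = -33 + 1096 = 1063)
√(K(0*(-2), 31) + y)/5644 = √((-2 + (0*(-2))²) + 1063)/5644 = √((-2 + 0²) + 1063)*(1/5644) = √((-2 + 0) + 1063)*(1/5644) = √(-2 + 1063)*(1/5644) = √1061*(1/5644) = √1061/5644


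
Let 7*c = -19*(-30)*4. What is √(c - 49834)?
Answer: I*√2425906/7 ≈ 222.5*I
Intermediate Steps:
c = 2280/7 (c = (-19*(-30)*4)/7 = (570*4)/7 = (⅐)*2280 = 2280/7 ≈ 325.71)
√(c - 49834) = √(2280/7 - 49834) = √(-346558/7) = I*√2425906/7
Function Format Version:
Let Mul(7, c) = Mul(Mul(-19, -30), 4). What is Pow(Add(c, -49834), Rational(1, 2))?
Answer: Mul(Rational(1, 7), I, Pow(2425906, Rational(1, 2))) ≈ Mul(222.50, I)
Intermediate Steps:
c = Rational(2280, 7) (c = Mul(Rational(1, 7), Mul(Mul(-19, -30), 4)) = Mul(Rational(1, 7), Mul(570, 4)) = Mul(Rational(1, 7), 2280) = Rational(2280, 7) ≈ 325.71)
Pow(Add(c, -49834), Rational(1, 2)) = Pow(Add(Rational(2280, 7), -49834), Rational(1, 2)) = Pow(Rational(-346558, 7), Rational(1, 2)) = Mul(Rational(1, 7), I, Pow(2425906, Rational(1, 2)))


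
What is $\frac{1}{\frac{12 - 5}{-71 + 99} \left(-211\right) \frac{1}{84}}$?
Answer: $- \frac{336}{211} \approx -1.5924$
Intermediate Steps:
$\frac{1}{\frac{12 - 5}{-71 + 99} \left(-211\right) \frac{1}{84}} = \frac{1}{\frac{7}{28} \left(-211\right) \frac{1}{84}} = \frac{1}{7 \cdot \frac{1}{28} \left(-211\right) \frac{1}{84}} = \frac{1}{\frac{1}{4} \left(-211\right) \frac{1}{84}} = \frac{1}{\left(- \frac{211}{4}\right) \frac{1}{84}} = \frac{1}{- \frac{211}{336}} = - \frac{336}{211}$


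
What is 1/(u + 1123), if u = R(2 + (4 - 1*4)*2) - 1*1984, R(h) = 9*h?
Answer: -1/843 ≈ -0.0011862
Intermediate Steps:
u = -1966 (u = 9*(2 + (4 - 1*4)*2) - 1*1984 = 9*(2 + (4 - 4)*2) - 1984 = 9*(2 + 0*2) - 1984 = 9*(2 + 0) - 1984 = 9*2 - 1984 = 18 - 1984 = -1966)
1/(u + 1123) = 1/(-1966 + 1123) = 1/(-843) = -1/843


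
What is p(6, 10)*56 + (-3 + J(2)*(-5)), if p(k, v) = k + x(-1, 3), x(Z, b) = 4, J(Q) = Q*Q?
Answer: 537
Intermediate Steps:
J(Q) = Q**2
p(k, v) = 4 + k (p(k, v) = k + 4 = 4 + k)
p(6, 10)*56 + (-3 + J(2)*(-5)) = (4 + 6)*56 + (-3 + 2**2*(-5)) = 10*56 + (-3 + 4*(-5)) = 560 + (-3 - 20) = 560 - 23 = 537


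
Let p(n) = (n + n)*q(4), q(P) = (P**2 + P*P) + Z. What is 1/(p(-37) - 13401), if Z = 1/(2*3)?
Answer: -3/47344 ≈ -6.3366e-5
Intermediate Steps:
Z = 1/6 ≈ 0.16667
q(P) = 1/6 + 2*P**2 (q(P) = (P**2 + P*P) + 1/6 = (P**2 + P**2) + 1/6 = 2*P**2 + 1/6 = 1/6 + 2*P**2)
p(n) = 193*n/3 (p(n) = (n + n)*(1/6 + 2*4**2) = (2*n)*(1/6 + 2*16) = (2*n)*(1/6 + 32) = (2*n)*(193/6) = 193*n/3)
1/(p(-37) - 13401) = 1/((193/3)*(-37) - 13401) = 1/(-7141/3 - 13401) = 1/(-47344/3) = -3/47344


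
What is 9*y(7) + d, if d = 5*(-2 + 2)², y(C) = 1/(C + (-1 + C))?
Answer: 9/13 ≈ 0.69231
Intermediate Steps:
y(C) = 1/(-1 + 2*C)
d = 0 (d = 5*0² = 5*0 = 0)
9*y(7) + d = 9/(-1 + 2*7) + 0 = 9/(-1 + 14) + 0 = 9/13 + 0 = 9/13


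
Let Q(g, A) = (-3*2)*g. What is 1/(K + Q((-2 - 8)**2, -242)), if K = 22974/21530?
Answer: -10765/6447513 ≈ -0.0016696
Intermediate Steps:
K = 11487/10765 (K = 22974*(1/21530) = 11487/10765 ≈ 1.0671)
Q(g, A) = -6*g
1/(K + Q((-2 - 8)**2, -242)) = 1/(11487/10765 - 6*(-2 - 8)**2) = 1/(11487/10765 - 6*(-10)**2) = 1/(11487/10765 - 6*100) = 1/(11487/10765 - 600) = 1/(-6447513/10765) = -10765/6447513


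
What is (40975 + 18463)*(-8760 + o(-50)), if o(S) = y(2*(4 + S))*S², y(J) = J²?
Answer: 1257187403120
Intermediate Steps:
o(S) = S²*(8 + 2*S)² (o(S) = (2*(4 + S))²*S² = (8 + 2*S)²*S² = S²*(8 + 2*S)²)
(40975 + 18463)*(-8760 + o(-50)) = (40975 + 18463)*(-8760 + 4*(-50)²*(4 - 50)²) = 59438*(-8760 + 4*2500*(-46)²) = 59438*(-8760 + 4*2500*2116) = 59438*(-8760 + 21160000) = 59438*21151240 = 1257187403120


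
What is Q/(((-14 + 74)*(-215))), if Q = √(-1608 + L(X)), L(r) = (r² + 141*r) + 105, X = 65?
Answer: -√11887/12900 ≈ -0.0084517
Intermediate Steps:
L(r) = 105 + r² + 141*r
Q = √11887 (Q = √(-1608 + (105 + 65² + 141*65)) = √(-1608 + (105 + 4225 + 9165)) = √(-1608 + 13495) = √11887 ≈ 109.03)
Q/(((-14 + 74)*(-215))) = √11887/(((-14 + 74)*(-215))) = √11887/((60*(-215))) = √11887/(-12900) = √11887*(-1/12900) = -√11887/12900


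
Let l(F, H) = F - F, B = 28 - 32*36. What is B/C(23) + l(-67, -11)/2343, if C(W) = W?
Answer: -1124/23 ≈ -48.870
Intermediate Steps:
B = -1124 (B = 28 - 1152 = -1124)
l(F, H) = 0
B/C(23) + l(-67, -11)/2343 = -1124/23 + 0/2343 = -1124*1/23 + 0*(1/2343) = -1124/23 + 0 = -1124/23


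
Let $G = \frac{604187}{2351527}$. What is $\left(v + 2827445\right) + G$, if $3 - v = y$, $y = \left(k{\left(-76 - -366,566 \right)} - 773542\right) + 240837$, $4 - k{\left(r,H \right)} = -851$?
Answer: $\frac{7899480552233}{2351527} \approx 3.3593 \cdot 10^{6}$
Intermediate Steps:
$k{\left(r,H \right)} = 855$ ($k{\left(r,H \right)} = 4 - -851 = 4 + 851 = 855$)
$y = -531850$ ($y = \left(855 - 773542\right) + 240837 = -772687 + 240837 = -531850$)
$v = 531853$ ($v = 3 - -531850 = 3 + 531850 = 531853$)
$G = \frac{604187}{2351527}$ ($G = 604187 \cdot \frac{1}{2351527} = \frac{604187}{2351527} \approx 0.25693$)
$\left(v + 2827445\right) + G = \left(531853 + 2827445\right) + \frac{604187}{2351527} = 3359298 + \frac{604187}{2351527} = \frac{7899480552233}{2351527}$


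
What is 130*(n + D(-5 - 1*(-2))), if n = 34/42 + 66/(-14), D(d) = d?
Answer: -18850/21 ≈ -897.62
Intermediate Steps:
n = -82/21 (n = 34*(1/42) + 66*(-1/14) = 17/21 - 33/7 = -82/21 ≈ -3.9048)
130*(n + D(-5 - 1*(-2))) = 130*(-82/21 + (-5 - 1*(-2))) = 130*(-82/21 + (-5 + 2)) = 130*(-82/21 - 3) = 130*(-145/21) = -18850/21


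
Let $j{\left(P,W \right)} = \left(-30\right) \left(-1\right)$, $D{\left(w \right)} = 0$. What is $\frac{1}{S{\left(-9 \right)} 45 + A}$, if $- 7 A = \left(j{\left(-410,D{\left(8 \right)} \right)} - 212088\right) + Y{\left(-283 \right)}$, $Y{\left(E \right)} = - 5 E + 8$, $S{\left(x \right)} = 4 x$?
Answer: $\frac{7}{199295} \approx 3.5124 \cdot 10^{-5}$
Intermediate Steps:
$j{\left(P,W \right)} = 30$
$Y{\left(E \right)} = 8 - 5 E$
$A = \frac{210635}{7}$ ($A = - \frac{\left(30 - 212088\right) + \left(8 - -1415\right)}{7} = - \frac{-212058 + \left(8 + 1415\right)}{7} = - \frac{-212058 + 1423}{7} = \left(- \frac{1}{7}\right) \left(-210635\right) = \frac{210635}{7} \approx 30091.0$)
$\frac{1}{S{\left(-9 \right)} 45 + A} = \frac{1}{4 \left(-9\right) 45 + \frac{210635}{7}} = \frac{1}{\left(-36\right) 45 + \frac{210635}{7}} = \frac{1}{-1620 + \frac{210635}{7}} = \frac{1}{\frac{199295}{7}} = \frac{7}{199295}$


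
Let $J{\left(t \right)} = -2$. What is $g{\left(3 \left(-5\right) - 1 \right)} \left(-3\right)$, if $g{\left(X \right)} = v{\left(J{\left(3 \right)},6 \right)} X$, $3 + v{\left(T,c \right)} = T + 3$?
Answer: $-96$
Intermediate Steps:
$v{\left(T,c \right)} = T$ ($v{\left(T,c \right)} = -3 + \left(T + 3\right) = -3 + \left(3 + T\right) = T$)
$g{\left(X \right)} = - 2 X$
$g{\left(3 \left(-5\right) - 1 \right)} \left(-3\right) = - 2 \left(3 \left(-5\right) - 1\right) \left(-3\right) = - 2 \left(-15 - 1\right) \left(-3\right) = \left(-2\right) \left(-16\right) \left(-3\right) = 32 \left(-3\right) = -96$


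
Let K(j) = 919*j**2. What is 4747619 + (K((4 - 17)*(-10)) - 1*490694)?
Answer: 19788025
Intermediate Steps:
4747619 + (K((4 - 17)*(-10)) - 1*490694) = 4747619 + (919*((4 - 17)*(-10))**2 - 1*490694) = 4747619 + (919*(-13*(-10))**2 - 490694) = 4747619 + (919*130**2 - 490694) = 4747619 + (919*16900 - 490694) = 4747619 + (15531100 - 490694) = 4747619 + 15040406 = 19788025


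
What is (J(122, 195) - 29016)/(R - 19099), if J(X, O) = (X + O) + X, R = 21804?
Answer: -28577/2705 ≈ -10.565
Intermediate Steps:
J(X, O) = O + 2*X (J(X, O) = (O + X) + X = O + 2*X)
(J(122, 195) - 29016)/(R - 19099) = ((195 + 2*122) - 29016)/(21804 - 19099) = ((195 + 244) - 29016)/2705 = (439 - 29016)*(1/2705) = -28577*1/2705 = -28577/2705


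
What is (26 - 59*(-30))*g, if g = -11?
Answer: -19756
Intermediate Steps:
(26 - 59*(-30))*g = (26 - 59*(-30))*(-11) = (26 + 1770)*(-11) = 1796*(-11) = -19756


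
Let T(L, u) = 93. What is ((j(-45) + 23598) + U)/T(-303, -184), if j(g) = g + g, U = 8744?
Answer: 32252/93 ≈ 346.80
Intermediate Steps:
j(g) = 2*g
((j(-45) + 23598) + U)/T(-303, -184) = ((2*(-45) + 23598) + 8744)/93 = ((-90 + 23598) + 8744)*(1/93) = (23508 + 8744)*(1/93) = 32252*(1/93) = 32252/93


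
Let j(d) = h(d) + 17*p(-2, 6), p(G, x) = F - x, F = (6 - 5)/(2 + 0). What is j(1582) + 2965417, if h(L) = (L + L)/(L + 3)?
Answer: 9400081823/3170 ≈ 2.9653e+6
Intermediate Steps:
F = ½ (F = 1/2 = 1*(½) = ½ ≈ 0.50000)
p(G, x) = ½ - x
h(L) = 2*L/(3 + L) (h(L) = (2*L)/(3 + L) = 2*L/(3 + L))
j(d) = -187/2 + 2*d/(3 + d) (j(d) = 2*d/(3 + d) + 17*(½ - 1*6) = 2*d/(3 + d) + 17*(½ - 6) = 2*d/(3 + d) + 17*(-11/2) = 2*d/(3 + d) - 187/2 = -187/2 + 2*d/(3 + d))
j(1582) + 2965417 = 3*(-187 - 61*1582)/(2*(3 + 1582)) + 2965417 = (3/2)*(-187 - 96502)/1585 + 2965417 = (3/2)*(1/1585)*(-96689) + 2965417 = -290067/3170 + 2965417 = 9400081823/3170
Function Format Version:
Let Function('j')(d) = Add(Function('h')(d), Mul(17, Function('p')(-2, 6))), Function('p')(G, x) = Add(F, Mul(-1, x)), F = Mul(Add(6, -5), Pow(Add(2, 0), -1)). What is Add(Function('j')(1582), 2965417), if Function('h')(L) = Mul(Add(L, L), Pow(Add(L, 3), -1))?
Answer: Rational(9400081823, 3170) ≈ 2.9653e+6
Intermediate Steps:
F = Rational(1, 2) (F = Mul(1, Pow(2, -1)) = Mul(1, Rational(1, 2)) = Rational(1, 2) ≈ 0.50000)
Function('p')(G, x) = Add(Rational(1, 2), Mul(-1, x))
Function('h')(L) = Mul(2, L, Pow(Add(3, L), -1)) (Function('h')(L) = Mul(Mul(2, L), Pow(Add(3, L), -1)) = Mul(2, L, Pow(Add(3, L), -1)))
Function('j')(d) = Add(Rational(-187, 2), Mul(2, d, Pow(Add(3, d), -1))) (Function('j')(d) = Add(Mul(2, d, Pow(Add(3, d), -1)), Mul(17, Add(Rational(1, 2), Mul(-1, 6)))) = Add(Mul(2, d, Pow(Add(3, d), -1)), Mul(17, Add(Rational(1, 2), -6))) = Add(Mul(2, d, Pow(Add(3, d), -1)), Mul(17, Rational(-11, 2))) = Add(Mul(2, d, Pow(Add(3, d), -1)), Rational(-187, 2)) = Add(Rational(-187, 2), Mul(2, d, Pow(Add(3, d), -1))))
Add(Function('j')(1582), 2965417) = Add(Mul(Rational(3, 2), Pow(Add(3, 1582), -1), Add(-187, Mul(-61, 1582))), 2965417) = Add(Mul(Rational(3, 2), Pow(1585, -1), Add(-187, -96502)), 2965417) = Add(Mul(Rational(3, 2), Rational(1, 1585), -96689), 2965417) = Add(Rational(-290067, 3170), 2965417) = Rational(9400081823, 3170)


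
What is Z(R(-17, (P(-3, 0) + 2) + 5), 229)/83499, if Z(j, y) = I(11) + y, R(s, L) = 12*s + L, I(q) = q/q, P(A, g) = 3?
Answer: 230/83499 ≈ 0.0027545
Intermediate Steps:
I(q) = 1
R(s, L) = L + 12*s
Z(j, y) = 1 + y
Z(R(-17, (P(-3, 0) + 2) + 5), 229)/83499 = (1 + 229)/83499 = 230*(1/83499) = 230/83499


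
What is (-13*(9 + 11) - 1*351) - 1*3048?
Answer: -3659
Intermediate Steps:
(-13*(9 + 11) - 1*351) - 1*3048 = (-13*20 - 351) - 3048 = (-260 - 351) - 3048 = -611 - 3048 = -3659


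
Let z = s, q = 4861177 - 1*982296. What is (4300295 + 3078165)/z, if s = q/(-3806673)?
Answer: -28087384463580/3878881 ≈ -7.2411e+6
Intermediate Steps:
q = 3878881 (q = 4861177 - 982296 = 3878881)
s = -3878881/3806673 (s = 3878881/(-3806673) = 3878881*(-1/3806673) = -3878881/3806673 ≈ -1.0190)
z = -3878881/3806673 ≈ -1.0190
(4300295 + 3078165)/z = (4300295 + 3078165)/(-3878881/3806673) = 7378460*(-3806673/3878881) = -28087384463580/3878881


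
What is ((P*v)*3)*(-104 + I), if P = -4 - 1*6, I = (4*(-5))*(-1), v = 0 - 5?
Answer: -12600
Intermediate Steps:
v = -5
I = 20 (I = -20*(-1) = 20)
P = -10 (P = -4 - 6 = -10)
((P*v)*3)*(-104 + I) = (-10*(-5)*3)*(-104 + 20) = (50*3)*(-84) = 150*(-84) = -12600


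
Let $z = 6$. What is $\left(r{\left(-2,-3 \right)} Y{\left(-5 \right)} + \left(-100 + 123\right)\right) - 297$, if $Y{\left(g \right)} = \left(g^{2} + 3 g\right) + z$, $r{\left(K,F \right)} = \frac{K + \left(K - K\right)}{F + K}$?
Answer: $- \frac{1338}{5} \approx -267.6$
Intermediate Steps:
$r{\left(K,F \right)} = \frac{K}{F + K}$ ($r{\left(K,F \right)} = \frac{K + 0}{F + K} = \frac{K}{F + K}$)
$Y{\left(g \right)} = 6 + g^{2} + 3 g$ ($Y{\left(g \right)} = \left(g^{2} + 3 g\right) + 6 = 6 + g^{2} + 3 g$)
$\left(r{\left(-2,-3 \right)} Y{\left(-5 \right)} + \left(-100 + 123\right)\right) - 297 = \left(- \frac{2}{-3 - 2} \left(6 + \left(-5\right)^{2} + 3 \left(-5\right)\right) + \left(-100 + 123\right)\right) - 297 = \left(- \frac{2}{-5} \left(6 + 25 - 15\right) + 23\right) - 297 = \left(\left(-2\right) \left(- \frac{1}{5}\right) 16 + 23\right) - 297 = \left(\frac{2}{5} \cdot 16 + 23\right) - 297 = \left(\frac{32}{5} + 23\right) - 297 = \frac{147}{5} - 297 = - \frac{1338}{5}$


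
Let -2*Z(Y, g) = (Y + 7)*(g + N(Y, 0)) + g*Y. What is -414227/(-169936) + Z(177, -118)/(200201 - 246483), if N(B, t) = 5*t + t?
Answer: 7775893575/3932488976 ≈ 1.9773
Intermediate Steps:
N(B, t) = 6*t
Z(Y, g) = -Y*g/2 - g*(7 + Y)/2 (Z(Y, g) = -((Y + 7)*(g + 6*0) + g*Y)/2 = -((7 + Y)*(g + 0) + Y*g)/2 = -((7 + Y)*g + Y*g)/2 = -(g*(7 + Y) + Y*g)/2 = -(Y*g + g*(7 + Y))/2 = -Y*g/2 - g*(7 + Y)/2)
-414227/(-169936) + Z(177, -118)/(200201 - 246483) = -414227/(-169936) + ((½)*(-118)*(-7 - 2*177))/(200201 - 246483) = -414227*(-1/169936) + ((½)*(-118)*(-7 - 354))/(-46282) = 414227/169936 + ((½)*(-118)*(-361))*(-1/46282) = 414227/169936 + 21299*(-1/46282) = 414227/169936 - 21299/46282 = 7775893575/3932488976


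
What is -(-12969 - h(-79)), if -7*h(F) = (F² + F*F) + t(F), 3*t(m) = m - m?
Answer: 78301/7 ≈ 11186.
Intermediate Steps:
t(m) = 0 (t(m) = (m - m)/3 = (⅓)*0 = 0)
h(F) = -2*F²/7 (h(F) = -((F² + F*F) + 0)/7 = -((F² + F²) + 0)/7 = -(2*F² + 0)/7 = -2*F²/7)
-(-12969 - h(-79)) = -(-12969 - (-2)*(-79)²/7) = -(-12969 - (-2)*6241/7) = -(-12969 - 1*(-12482/7)) = -(-12969 + 12482/7) = -1*(-78301/7) = 78301/7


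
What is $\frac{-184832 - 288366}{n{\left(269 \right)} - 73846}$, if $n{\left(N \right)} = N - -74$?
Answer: $\frac{473198}{73503} \approx 6.4378$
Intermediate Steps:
$n{\left(N \right)} = 74 + N$ ($n{\left(N \right)} = N + 74 = 74 + N$)
$\frac{-184832 - 288366}{n{\left(269 \right)} - 73846} = \frac{-184832 - 288366}{\left(74 + 269\right) - 73846} = \frac{-184832 - 288366}{343 - 73846} = \frac{-184832 - 288366}{-73503} = \left(-473198\right) \left(- \frac{1}{73503}\right) = \frac{473198}{73503}$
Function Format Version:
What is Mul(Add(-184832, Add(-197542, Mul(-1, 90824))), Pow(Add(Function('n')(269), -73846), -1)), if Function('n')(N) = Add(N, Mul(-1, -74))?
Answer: Rational(473198, 73503) ≈ 6.4378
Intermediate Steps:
Function('n')(N) = Add(74, N) (Function('n')(N) = Add(N, 74) = Add(74, N))
Mul(Add(-184832, Add(-197542, Mul(-1, 90824))), Pow(Add(Function('n')(269), -73846), -1)) = Mul(Add(-184832, Add(-197542, Mul(-1, 90824))), Pow(Add(Add(74, 269), -73846), -1)) = Mul(Add(-184832, Add(-197542, -90824)), Pow(Add(343, -73846), -1)) = Mul(Add(-184832, -288366), Pow(-73503, -1)) = Mul(-473198, Rational(-1, 73503)) = Rational(473198, 73503)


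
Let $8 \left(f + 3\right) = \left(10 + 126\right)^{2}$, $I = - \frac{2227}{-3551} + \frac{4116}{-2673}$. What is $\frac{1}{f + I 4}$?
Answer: $\frac{3163941}{7293988909} \approx 0.00043377$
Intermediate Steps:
$I = - \frac{2887715}{3163941}$ ($I = \left(-2227\right) \left(- \frac{1}{3551}\right) + 4116 \left(- \frac{1}{2673}\right) = \frac{2227}{3551} - \frac{1372}{891} = - \frac{2887715}{3163941} \approx -0.9127$)
$f = 2309$ ($f = -3 + \frac{\left(10 + 126\right)^{2}}{8} = -3 + \frac{136^{2}}{8} = -3 + \frac{1}{8} \cdot 18496 = -3 + 2312 = 2309$)
$\frac{1}{f + I 4} = \frac{1}{2309 - \frac{11550860}{3163941}} = \frac{1}{\frac{7293988909}{3163941}} = \frac{3163941}{7293988909}$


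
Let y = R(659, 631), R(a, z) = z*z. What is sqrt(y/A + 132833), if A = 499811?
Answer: 2*sqrt(8295837078293791)/499811 ≈ 364.46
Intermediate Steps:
R(a, z) = z**2
y = 398161 (y = 631**2 = 398161)
sqrt(y/A + 132833) = sqrt(398161/499811 + 132833) = sqrt(66391792724/499811) = 2*sqrt(8295837078293791)/499811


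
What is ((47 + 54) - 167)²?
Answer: 4356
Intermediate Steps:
((47 + 54) - 167)² = (101 - 167)² = (-66)² = 4356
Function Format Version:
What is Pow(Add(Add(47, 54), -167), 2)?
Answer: 4356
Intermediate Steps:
Pow(Add(Add(47, 54), -167), 2) = Pow(Add(101, -167), 2) = Pow(-66, 2) = 4356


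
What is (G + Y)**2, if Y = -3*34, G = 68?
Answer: 1156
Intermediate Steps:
Y = -102
(G + Y)**2 = (68 - 102)**2 = (-34)**2 = 1156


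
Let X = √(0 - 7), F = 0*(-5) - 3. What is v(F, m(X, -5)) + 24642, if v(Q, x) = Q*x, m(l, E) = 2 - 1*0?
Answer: 24636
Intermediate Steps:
F = -3 (F = 0 - 3 = -3)
X = I*√7 (X = √(-7) = I*√7 ≈ 2.6458*I)
m(l, E) = 2 (m(l, E) = 2 + 0 = 2)
v(F, m(X, -5)) + 24642 = -3*2 + 24642 = -6 + 24642 = 24636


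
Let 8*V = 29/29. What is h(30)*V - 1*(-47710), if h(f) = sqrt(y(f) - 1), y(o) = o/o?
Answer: 47710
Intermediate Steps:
y(o) = 1
V = 1/8 (V = (29/29)/8 = (29*(1/29))/8 = (1/8)*1 = 1/8 ≈ 0.12500)
h(f) = 0 (h(f) = sqrt(1 - 1) = sqrt(0) = 0)
h(30)*V - 1*(-47710) = 0*(1/8) - 1*(-47710) = 0 + 47710 = 47710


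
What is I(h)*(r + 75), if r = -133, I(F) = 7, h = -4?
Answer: -406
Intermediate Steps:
I(h)*(r + 75) = 7*(-133 + 75) = 7*(-58) = -406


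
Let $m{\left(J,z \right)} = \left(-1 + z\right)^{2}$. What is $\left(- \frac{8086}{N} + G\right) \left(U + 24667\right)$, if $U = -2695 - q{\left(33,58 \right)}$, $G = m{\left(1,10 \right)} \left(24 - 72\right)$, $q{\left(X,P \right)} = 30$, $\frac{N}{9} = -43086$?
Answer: $- \frac{1837834158494}{21543} \approx -8.531 \cdot 10^{7}$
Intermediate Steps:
$N = -387774$ ($N = 9 \left(-43086\right) = -387774$)
$G = -3888$ ($G = \left(-1 + 10\right)^{2} \left(24 - 72\right) = 9^{2} \left(-48\right) = 81 \left(-48\right) = -3888$)
$U = -2725$ ($U = -2695 - 30 = -2725$)
$\left(- \frac{8086}{N} + G\right) \left(U + 24667\right) = \left(- \frac{8086}{-387774} - 3888\right) \left(-2725 + 24667\right) = \left(\left(-8086\right) \left(- \frac{1}{387774}\right) - 3888\right) 21942 = \left(\frac{4043}{193887} - 3888\right) 21942 = \left(- \frac{753828613}{193887}\right) 21942 = - \frac{1837834158494}{21543}$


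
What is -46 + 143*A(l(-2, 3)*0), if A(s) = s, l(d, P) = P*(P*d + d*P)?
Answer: -46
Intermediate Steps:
l(d, P) = 2*d*P² (l(d, P) = P*(P*d + P*d) = P*(2*P*d) = 2*d*P²)
-46 + 143*A(l(-2, 3)*0) = -46 + 143*((2*(-2)*3²)*0) = -46 + 143*((2*(-2)*9)*0) = -46 + 143*(-36*0) = -46 + 143*0 = -46 + 0 = -46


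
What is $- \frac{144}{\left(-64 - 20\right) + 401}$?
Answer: $- \frac{144}{317} \approx -0.45426$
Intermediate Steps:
$- \frac{144}{\left(-64 - 20\right) + 401} = - \frac{144}{-84 + 401} = - \frac{144}{317}$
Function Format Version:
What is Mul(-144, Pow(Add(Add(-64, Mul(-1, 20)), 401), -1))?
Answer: Rational(-144, 317) ≈ -0.45426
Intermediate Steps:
Mul(-144, Pow(Add(Add(-64, Mul(-1, 20)), 401), -1)) = Mul(-144, Pow(Add(Add(-64, -20), 401), -1)) = Mul(-144, Pow(Add(-84, 401), -1)) = Mul(-144, Pow(317, -1)) = Mul(-144, Rational(1, 317)) = Rational(-144, 317)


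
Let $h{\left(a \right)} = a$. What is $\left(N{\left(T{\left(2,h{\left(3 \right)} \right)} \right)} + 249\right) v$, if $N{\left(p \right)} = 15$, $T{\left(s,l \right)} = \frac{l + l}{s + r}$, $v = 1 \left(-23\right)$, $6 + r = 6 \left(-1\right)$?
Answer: $-6072$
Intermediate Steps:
$r = -12$ ($r = -6 + 6 \left(-1\right) = -6 - 6 = -12$)
$v = -23$
$T{\left(s,l \right)} = \frac{2 l}{-12 + s}$ ($T{\left(s,l \right)} = \frac{l + l}{s - 12} = \frac{2 l}{-12 + s}$)
$\left(N{\left(T{\left(2,h{\left(3 \right)} \right)} \right)} + 249\right) v = \left(15 + 249\right) \left(-23\right) = 264 \left(-23\right) = -6072$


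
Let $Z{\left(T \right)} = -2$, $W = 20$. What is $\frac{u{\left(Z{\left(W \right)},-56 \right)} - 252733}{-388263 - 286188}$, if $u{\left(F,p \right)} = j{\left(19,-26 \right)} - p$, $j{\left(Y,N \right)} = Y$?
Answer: $\frac{252658}{674451} \approx 0.37461$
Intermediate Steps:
$u{\left(F,p \right)} = 19 - p$
$\frac{u{\left(Z{\left(W \right)},-56 \right)} - 252733}{-388263 - 286188} = \frac{\left(19 - -56\right) - 252733}{-388263 - 286188} = \frac{\left(19 + 56\right) - 252733}{-674451} = \left(75 - 252733\right) \left(- \frac{1}{674451}\right) = \left(-252658\right) \left(- \frac{1}{674451}\right) = \frac{252658}{674451}$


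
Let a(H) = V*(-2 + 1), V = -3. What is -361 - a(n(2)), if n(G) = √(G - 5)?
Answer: -364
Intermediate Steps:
n(G) = √(-5 + G)
a(H) = 3 (a(H) = -3*(-2 + 1) = -3*(-1) = 3)
-361 - a(n(2)) = -361 - 1*3 = -361 - 3 = -364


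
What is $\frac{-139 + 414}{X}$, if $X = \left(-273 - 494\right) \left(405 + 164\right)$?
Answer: $- \frac{275}{436423} \approx -0.00063012$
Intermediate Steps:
$X = -436423$ ($X = \left(-767\right) 569 = -436423$)
$\frac{-139 + 414}{X} = \frac{-139 + 414}{-436423} = 275 \left(- \frac{1}{436423}\right) = - \frac{275}{436423}$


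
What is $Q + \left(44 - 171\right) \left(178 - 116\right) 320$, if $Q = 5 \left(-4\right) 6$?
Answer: $-2519800$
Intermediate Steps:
$Q = -120$ ($Q = \left(-20\right) 6 = -120$)
$Q + \left(44 - 171\right) \left(178 - 116\right) 320 = -120 + \left(44 - 171\right) \left(178 - 116\right) 320 = -120 + \left(-127\right) 62 \cdot 320 = -120 - 2519680 = -2519800$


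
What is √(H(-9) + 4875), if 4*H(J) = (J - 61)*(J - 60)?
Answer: √24330/2 ≈ 77.990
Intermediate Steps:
H(J) = (-61 + J)*(-60 + J)/4 (H(J) = ((J - 61)*(J - 60))/4 = ((-61 + J)*(-60 + J))/4 = (-61 + J)*(-60 + J)/4)
√(H(-9) + 4875) = √((915 - 121/4*(-9) + (¼)*(-9)²) + 4875) = √((915 + 1089/4 + (¼)*81) + 4875) = √((915 + 1089/4 + 81/4) + 4875) = √(2415/2 + 4875) = √(12165/2) = √24330/2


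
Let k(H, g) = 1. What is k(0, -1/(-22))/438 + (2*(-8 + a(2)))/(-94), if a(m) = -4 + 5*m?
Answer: 923/20586 ≈ 0.044836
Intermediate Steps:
k(0, -1/(-22))/438 + (2*(-8 + a(2)))/(-94) = 1/438 + (2*(-8 + (-4 + 5*2)))/(-94) = 1*(1/438) + (2*(-8 + (-4 + 10)))*(-1/94) = 1/438 + (2*(-8 + 6))*(-1/94) = 1/438 + (2*(-2))*(-1/94) = 1/438 - 4*(-1/94) = 1/438 + 2/47 = 923/20586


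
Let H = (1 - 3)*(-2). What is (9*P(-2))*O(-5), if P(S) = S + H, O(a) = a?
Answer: -90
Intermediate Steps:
H = 4 (H = -2*(-2) = 4)
P(S) = 4 + S (P(S) = S + 4 = 4 + S)
(9*P(-2))*O(-5) = (9*(4 - 2))*(-5) = (9*2)*(-5) = 18*(-5) = -90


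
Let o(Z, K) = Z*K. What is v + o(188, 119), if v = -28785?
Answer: -6413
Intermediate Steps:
o(Z, K) = K*Z
v + o(188, 119) = -28785 + 119*188 = -28785 + 22372 = -6413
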